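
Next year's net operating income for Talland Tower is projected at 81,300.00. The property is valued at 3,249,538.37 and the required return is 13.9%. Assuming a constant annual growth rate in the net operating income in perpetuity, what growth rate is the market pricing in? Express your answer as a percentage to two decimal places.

P = D₁/(r−g) ⇒ g = r − D₁/P = 0.139 − 81,300.00/3,249,538.37 = 0.113981

11.40%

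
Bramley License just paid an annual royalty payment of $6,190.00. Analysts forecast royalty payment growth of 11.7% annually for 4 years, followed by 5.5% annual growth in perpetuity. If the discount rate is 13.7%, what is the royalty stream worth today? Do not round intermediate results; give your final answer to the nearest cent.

D_1 = 6914.23000
D_2 = 7723.19491
D_3 = 8626.80871
D_4 = 9636.14533
Terminal value at year 4: TV = D_4×(1+g_2)/(r−g_2) = 10166.13333/0.082 = 123977.23570
P_0 = D_1/(1+r)^1 + D_2/(1+r)^2 + D_3/(1+r)^3 + D_4/(1+r)^4 + TV/(1+r)^4
    = 6081.11697 + 5974.14922 + 5869.06304 + 5765.82534 + 74182.26509 = 97872.41966

$97872.42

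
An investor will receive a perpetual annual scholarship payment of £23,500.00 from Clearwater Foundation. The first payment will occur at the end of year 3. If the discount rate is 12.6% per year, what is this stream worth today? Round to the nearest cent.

Value at end of year 2: C / r = £23,500.00 / 0.126 = £186,507.9365
Discount to today: PV = £186,507.9365 / (1 + 0.126)^2 = £186,507.9365 / 1.267876 = £147,102.66

£147102.66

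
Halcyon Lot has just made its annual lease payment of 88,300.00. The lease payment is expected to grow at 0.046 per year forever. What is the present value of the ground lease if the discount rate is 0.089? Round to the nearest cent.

D₁ = D₀ × (1 + g) = 88,300.00 × 1.046 = 92,361.8000
Growing perpetuity: P = D₁ / (r − g) = 92,361.8000 / (0.089 − 0.046) = 2,147,948.84

2147948.84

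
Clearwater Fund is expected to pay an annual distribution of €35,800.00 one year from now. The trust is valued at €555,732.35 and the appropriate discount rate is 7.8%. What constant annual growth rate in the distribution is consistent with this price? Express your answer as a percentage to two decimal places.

P = D₁/(r−g) ⇒ g = r − D₁/P = 0.078 − €35,800.00/€555,732.35 = 0.013581

1.36%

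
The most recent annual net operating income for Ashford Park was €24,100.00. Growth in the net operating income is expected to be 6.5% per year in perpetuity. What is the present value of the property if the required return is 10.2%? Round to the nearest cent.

D₁ = D₀ × (1 + g) = €24,100.00 × 1.065 = €25,666.5000
Growing perpetuity: P = D₁ / (r − g) = €25,666.5000 / (0.102 − 0.065) = €693,689.19

€693689.19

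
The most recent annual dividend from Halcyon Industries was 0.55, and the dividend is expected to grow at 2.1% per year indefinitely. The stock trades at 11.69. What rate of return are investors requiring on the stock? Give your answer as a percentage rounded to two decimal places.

6.90%

D₁ = 0.55 × 1.021 = 0.5616
P = D₁/(r − g) ⇒ r = D₁/P + g = 0.5616/11.69 + 0.021 = 0.048037 + 0.021 = 0.069037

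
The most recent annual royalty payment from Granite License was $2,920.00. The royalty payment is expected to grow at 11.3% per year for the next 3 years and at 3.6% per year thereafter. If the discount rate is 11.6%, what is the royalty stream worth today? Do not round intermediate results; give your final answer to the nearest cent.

D_1 = 3249.96000
D_2 = 3617.20548
D_3 = 4025.94970
Terminal value at year 3: TV = D_3×(1+g_2)/(r−g_2) = 4170.88389/0.08 = 52136.04861
P_0 = D_1/(1+r)^1 + D_2/(1+r)^2 + D_3/(1+r)^3 + TV/(1+r)^3
    = 2912.15054 + 2904.32218 + 2896.51486 + 37509.86741 = 46222.85499

$46222.85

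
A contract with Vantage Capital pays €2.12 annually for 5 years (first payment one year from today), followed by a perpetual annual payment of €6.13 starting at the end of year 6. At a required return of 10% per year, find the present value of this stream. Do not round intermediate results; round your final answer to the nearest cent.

€46.10

PV of 5-year annuity: €2.12 × [1 − (1+0.1)^−5] / 0.1 = 8.03647
Perpetuity value at year 5: €6.13 / 0.1 = 61.30000
PV of perpetuity: 61.30000 / (1+0.1)^5 = 38.06248
Total PV = 8.03647 + 38.06248 = 46.09895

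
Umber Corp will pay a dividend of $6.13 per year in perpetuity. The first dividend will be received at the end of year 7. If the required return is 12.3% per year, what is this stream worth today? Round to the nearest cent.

Value at end of year 6: C / r = $6.13 / 0.123 = $49.8374
Discount to today: PV = $49.8374 / (1 + 0.123)^6 = $49.8374 / 2.005758 = $24.85

$24.85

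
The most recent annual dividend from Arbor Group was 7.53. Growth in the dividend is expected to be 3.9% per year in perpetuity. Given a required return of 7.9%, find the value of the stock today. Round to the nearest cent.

195.59

D₁ = D₀ × (1 + g) = 7.53 × 1.039 = 7.8237
Growing perpetuity: P = D₁ / (r − g) = 7.8237 / (0.079 − 0.039) = 195.59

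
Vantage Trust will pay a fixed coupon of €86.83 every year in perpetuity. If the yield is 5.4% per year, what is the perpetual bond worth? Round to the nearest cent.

Level perpetuity: PV = C / r = €86.83 / 0.054 = €1,607.96

€1607.96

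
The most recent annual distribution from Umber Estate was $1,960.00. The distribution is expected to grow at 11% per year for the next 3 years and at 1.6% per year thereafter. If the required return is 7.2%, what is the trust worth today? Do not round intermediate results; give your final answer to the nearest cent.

D_1 = 2175.60000
D_2 = 2414.91600
D_3 = 2680.55676
Terminal value at year 3: TV = D_3×(1+g_2)/(r−g_2) = 2723.44567/0.056 = 48632.95836
P_0 = D_1/(1+r)^1 + D_2/(1+r)^2 + D_3/(1+r)^3 + TV/(1+r)^3
    = 2029.47761 + 2101.41805 + 2175.90861 + 39477.19916 = 45784.00343

$45784.00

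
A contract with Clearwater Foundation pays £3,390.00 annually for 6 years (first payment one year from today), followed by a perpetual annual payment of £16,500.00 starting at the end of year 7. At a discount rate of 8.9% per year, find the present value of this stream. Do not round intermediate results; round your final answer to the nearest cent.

PV of 6-year annuity: £3,390.00 × [1 − (1+0.089)^−6] / 0.089 = 15252.71090
Perpetuity value at year 6: £16,500.00 / 0.089 = 185393.25843
PV of perpetuity: 185393.25843 / (1+0.089)^6 = 111154.40008
Total PV = 15252.71090 + 111154.40008 = 126407.11097

£126407.11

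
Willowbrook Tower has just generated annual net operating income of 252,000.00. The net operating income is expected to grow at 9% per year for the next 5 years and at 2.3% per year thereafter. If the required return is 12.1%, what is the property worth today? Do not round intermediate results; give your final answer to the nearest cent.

D_1 = 274680.00000
D_2 = 299401.20000
D_3 = 326347.30800
D_4 = 355718.56572
D_5 = 387733.23663
Terminal value at year 5: TV = D_5×(1+g_2)/(r−g_2) = 396651.10108/0.098 = 4047460.21508
P_0 = D_1/(1+r)^1 + D_2/(1+r)^2 + D_3/(1+r)^3 + D_4/(1+r)^4 + D_5/(1+r)^5 + TV/(1+r)^5
    = 245031.22212 + 238255.15800 + 231666.47834 + 225260.00124 + 219030.68809 + 2286412.18282 = 3445655.73061

3445655.73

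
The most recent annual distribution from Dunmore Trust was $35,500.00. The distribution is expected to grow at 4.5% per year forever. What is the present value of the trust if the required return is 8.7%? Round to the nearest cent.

D₁ = D₀ × (1 + g) = $35,500.00 × 1.045 = $37,097.5000
Growing perpetuity: P = D₁ / (r − g) = $37,097.5000 / (0.087 − 0.045) = $883,273.81

$883273.81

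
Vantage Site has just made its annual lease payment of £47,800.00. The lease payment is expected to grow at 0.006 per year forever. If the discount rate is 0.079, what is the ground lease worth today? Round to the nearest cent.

D₁ = D₀ × (1 + g) = £47,800.00 × 1.006 = £48,086.8000
Growing perpetuity: P = D₁ / (r − g) = £48,086.8000 / (0.079 − 0.006) = £658,723.29

£658723.29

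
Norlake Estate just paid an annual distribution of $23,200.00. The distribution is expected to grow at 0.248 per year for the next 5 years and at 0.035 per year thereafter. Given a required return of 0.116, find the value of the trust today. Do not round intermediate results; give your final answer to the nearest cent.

D_1 = 28953.60000
D_2 = 36134.09280
D_3 = 45095.34781
D_4 = 56278.99407
D_5 = 70236.18460
Terminal value at year 5: TV = D_5×(1+g_2)/(r−g_2) = 72694.45106/0.081 = 897462.35881
P_0 = D_1/(1+r)^1 + D_2/(1+r)^2 + D_3/(1+r)^3 + D_4/(1+r)^4 + D_5/(1+r)^5 + TV/(1+r)^5
    = 25944.08602 + 29012.74136 + 32444.35593 + 36281.86039 + 40573.26323 + 518436.14131 = 682692.44824

$682692.45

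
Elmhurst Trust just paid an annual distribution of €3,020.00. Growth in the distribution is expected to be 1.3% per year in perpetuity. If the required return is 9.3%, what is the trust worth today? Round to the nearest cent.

€38240.75

D₁ = D₀ × (1 + g) = €3,020.00 × 1.013 = €3,059.2600
Growing perpetuity: P = D₁ / (r − g) = €3,059.2600 / (0.093 − 0.013) = €38,240.75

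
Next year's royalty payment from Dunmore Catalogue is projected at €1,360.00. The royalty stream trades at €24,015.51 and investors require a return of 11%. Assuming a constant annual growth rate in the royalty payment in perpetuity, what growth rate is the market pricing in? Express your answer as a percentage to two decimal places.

5.34%

P = D₁/(r−g) ⇒ g = r − D₁/P = 0.11 − €1,360.00/€24,015.51 = 0.053370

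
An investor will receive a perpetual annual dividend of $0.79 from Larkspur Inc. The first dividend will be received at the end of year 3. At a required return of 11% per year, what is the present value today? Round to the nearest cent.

$5.83

Value at end of year 2: C / r = $0.79 / 0.11 = $7.1818
Discount to today: PV = $7.1818 / (1 + 0.11)^2 = $7.1818 / 1.232100 = $5.83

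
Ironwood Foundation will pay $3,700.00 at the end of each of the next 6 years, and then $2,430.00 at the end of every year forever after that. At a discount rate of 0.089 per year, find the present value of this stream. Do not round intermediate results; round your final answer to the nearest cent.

PV of 6-year annuity: $3,700.00 × [1 − (1+0.089)^−6] / 0.089 = 16647.50157
Perpetuity value at year 6: $2,430.00 / 0.089 = 27303.37079
PV of perpetuity: 27303.37079 / (1+0.089)^6 = 16370.01165
Total PV = 16647.50157 + 16370.01165 = 33017.51322

$33017.51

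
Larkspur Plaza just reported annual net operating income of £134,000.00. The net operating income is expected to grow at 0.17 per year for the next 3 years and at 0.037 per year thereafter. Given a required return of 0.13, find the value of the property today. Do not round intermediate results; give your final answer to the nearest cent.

£2089665.95

D_1 = 156780.00000
D_2 = 183432.60000
D_3 = 214616.14200
Terminal value at year 3: TV = D_3×(1+g_2)/(r−g_2) = 222556.93925/0.093 = 2393085.36832
P_0 = D_1/(1+r)^1 + D_2/(1+r)^2 + D_3/(1+r)^3 + TV/(1+r)^3
    = 138743.36283 + 143654.63231 + 148739.75204 + 1658528.20286 = 2089665.95005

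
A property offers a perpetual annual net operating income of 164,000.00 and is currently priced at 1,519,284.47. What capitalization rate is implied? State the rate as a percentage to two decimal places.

P = C/r ⇒ r = C/P = 164,000.00/1,519,284.47 = 0.107946

10.79%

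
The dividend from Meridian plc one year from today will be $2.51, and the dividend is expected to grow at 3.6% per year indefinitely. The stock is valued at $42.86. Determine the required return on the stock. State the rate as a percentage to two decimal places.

9.46%

P = D₁/(r − g) ⇒ r = D₁/P + g = $2.5100/$42.86 + 0.036 = 0.058563 + 0.036 = 0.094563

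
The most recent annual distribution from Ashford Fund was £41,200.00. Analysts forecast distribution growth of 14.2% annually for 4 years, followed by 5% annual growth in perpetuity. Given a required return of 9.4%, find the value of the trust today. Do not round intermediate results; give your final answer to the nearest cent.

D_1 = 47050.40000
D_2 = 53731.55680
D_3 = 61361.43787
D_4 = 70074.76204
Terminal value at year 4: TV = D_4×(1+g_2)/(r−g_2) = 73578.50014/0.044 = 1672238.63965
P_0 = D_1/(1+r)^1 + D_2/(1+r)^2 + D_3/(1+r)^3 + D_4/(1+r)^4 + TV/(1+r)^4
    = 43007.67824 + 44894.66961 + 46864.45402 + 48920.66407 + 1167424.93798 = 1351112.40392

£1351112.40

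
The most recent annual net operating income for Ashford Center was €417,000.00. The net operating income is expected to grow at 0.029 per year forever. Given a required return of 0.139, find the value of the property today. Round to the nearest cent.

€3900845.45

D₁ = D₀ × (1 + g) = €417,000.00 × 1.029 = €429,093.0000
Growing perpetuity: P = D₁ / (r − g) = €429,093.0000 / (0.139 − 0.029) = €3,900,845.45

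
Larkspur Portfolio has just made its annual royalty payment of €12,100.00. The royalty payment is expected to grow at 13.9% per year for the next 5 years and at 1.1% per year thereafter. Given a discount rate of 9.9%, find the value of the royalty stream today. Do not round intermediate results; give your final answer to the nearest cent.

D_1 = 13781.90000
D_2 = 15697.58410
D_3 = 17879.54829
D_4 = 20364.80550
D_5 = 23195.51347
Terminal value at year 5: TV = D_5×(1+g_2)/(r−g_2) = 23450.66412/0.088 = 266484.81949
P_0 = D_1/(1+r)^1 + D_2/(1+r)^2 + D_3/(1+r)^3 + D_4/(1+r)^4 + D_5/(1+r)^5 + TV/(1+r)^5
    = 12540.40036 + 12996.82986 + 13469.87189 + 13960.13111 + 14468.23415 + 166220.28095 = 233655.74832

€233655.75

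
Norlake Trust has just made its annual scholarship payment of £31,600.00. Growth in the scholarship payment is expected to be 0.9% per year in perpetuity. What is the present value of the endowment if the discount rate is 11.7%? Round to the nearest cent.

£295225.93

D₁ = D₀ × (1 + g) = £31,600.00 × 1.009 = £31,884.4000
Growing perpetuity: P = D₁ / (r − g) = £31,884.4000 / (0.117 − 0.009) = £295,225.93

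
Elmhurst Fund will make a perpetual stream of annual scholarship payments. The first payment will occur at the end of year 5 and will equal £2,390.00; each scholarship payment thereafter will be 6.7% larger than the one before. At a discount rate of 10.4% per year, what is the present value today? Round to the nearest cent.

Value at end of year 4: C₁ / (r − g) = £2,390.00 / (0.104 − 0.067) = £64,594.5946
Discount to today: PV = £64,594.5946 / (1 + 0.104)^4 = £64,594.5946 / 1.485512 = £43,483.04

£43483.04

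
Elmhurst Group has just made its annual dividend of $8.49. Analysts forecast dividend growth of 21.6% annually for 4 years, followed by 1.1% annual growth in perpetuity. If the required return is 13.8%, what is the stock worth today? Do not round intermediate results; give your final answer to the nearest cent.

D_1 = 10.32384
D_2 = 12.55379
D_3 = 15.26541
D_4 = 18.56274
Terminal value at year 4: TV = D_4×(1+g_2)/(r−g_2) = 18.76693/0.127 = 147.77107
P_0 = D_1/(1+r)^1 + D_2/(1+r)^2 + D_3/(1+r)^3 + D_4/(1+r)^4 + TV/(1+r)^4
    = 9.07192 + 9.69372 + 10.35814 + 11.06810 + 88.10902 = 128.30089

$128.30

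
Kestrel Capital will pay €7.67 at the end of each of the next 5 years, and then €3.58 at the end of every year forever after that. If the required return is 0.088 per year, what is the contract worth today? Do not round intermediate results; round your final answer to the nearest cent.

PV of 5-year annuity: €7.67 × [1 − (1+0.088)^−5] / 0.088 = 29.98909
Perpetuity value at year 5: €3.58 / 0.088 = 40.68182
PV of perpetuity: 40.68182 / (1+0.088)^5 = 26.68430
Total PV = 29.98909 + 26.68430 = 56.67339

€56.67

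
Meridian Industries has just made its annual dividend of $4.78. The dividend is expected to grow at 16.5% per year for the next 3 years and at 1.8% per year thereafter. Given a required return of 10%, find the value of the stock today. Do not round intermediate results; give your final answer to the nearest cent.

D_1 = 5.56870
D_2 = 6.48754
D_3 = 7.55798
Terminal value at year 3: TV = D_3×(1+g_2)/(r−g_2) = 7.69402/0.082 = 93.82954
P_0 = D_1/(1+r)^1 + D_2/(1+r)^2 + D_3/(1+r)^3 + TV/(1+r)^3
    = 5.06245 + 5.36160 + 5.67842 + 70.49552 = 86.59800

$86.60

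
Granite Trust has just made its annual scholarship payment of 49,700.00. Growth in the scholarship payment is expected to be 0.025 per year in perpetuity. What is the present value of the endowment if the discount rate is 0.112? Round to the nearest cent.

D₁ = D₀ × (1 + g) = 49,700.00 × 1.025 = 50,942.5000
Growing perpetuity: P = D₁ / (r − g) = 50,942.5000 / (0.112 − 0.025) = 585,545.98

585545.98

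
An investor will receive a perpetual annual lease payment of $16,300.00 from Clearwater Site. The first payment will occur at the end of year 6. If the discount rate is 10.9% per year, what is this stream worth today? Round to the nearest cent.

$89146.31

Value at end of year 5: C / r = $16,300.00 / 0.109 = $149,541.2844
Discount to today: PV = $149,541.2844 / (1 + 0.109)^5 = $149,541.2844 / 1.677481 = $89,146.31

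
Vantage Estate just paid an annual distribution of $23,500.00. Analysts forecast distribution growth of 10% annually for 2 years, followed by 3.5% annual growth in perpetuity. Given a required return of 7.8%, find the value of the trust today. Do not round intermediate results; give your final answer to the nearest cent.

$637411.01

D_1 = 25850.00000
D_2 = 28435.00000
Terminal value at year 2: TV = D_2×(1+g_2)/(r−g_2) = 29430.22500/0.043 = 684423.83721
P_0 = D_1/(1+r)^1 + D_2/(1+r)^2 + TV/(1+r)^2
    = 23979.59184 + 24468.97126 + 588962.44782 = 637411.01092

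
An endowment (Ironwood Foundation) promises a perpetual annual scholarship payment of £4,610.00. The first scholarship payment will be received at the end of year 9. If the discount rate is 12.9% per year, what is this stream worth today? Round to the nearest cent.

£13538.16

Value at end of year 8: C / r = £4,610.00 / 0.129 = £35,736.4341
Discount to today: PV = £35,736.4341 / (1 + 0.129)^8 = £35,736.4341 / 2.639682 = £13,538.16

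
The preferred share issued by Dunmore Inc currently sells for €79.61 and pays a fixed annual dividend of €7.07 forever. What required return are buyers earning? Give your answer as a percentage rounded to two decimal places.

P = C/r ⇒ r = C/P = €7.07/€79.61 = 0.088808

8.88%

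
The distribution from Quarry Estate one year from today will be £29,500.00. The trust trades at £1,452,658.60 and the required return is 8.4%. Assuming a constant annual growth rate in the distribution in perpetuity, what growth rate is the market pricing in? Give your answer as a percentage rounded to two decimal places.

P = D₁/(r−g) ⇒ g = r − D₁/P = 0.084 − £29,500.00/£1,452,658.60 = 0.063692

6.37%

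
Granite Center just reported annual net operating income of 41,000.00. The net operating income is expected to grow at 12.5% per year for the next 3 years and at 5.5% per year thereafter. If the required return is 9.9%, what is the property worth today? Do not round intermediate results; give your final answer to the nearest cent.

1183415.92

D_1 = 46125.00000
D_2 = 51890.62500
D_3 = 58376.95312
Terminal value at year 3: TV = D_3×(1+g_2)/(r−g_2) = 61587.68555/0.044 = 1399720.12607
P_0 = D_1/(1+r)^1 + D_2/(1+r)^2 + D_3/(1+r)^3 + TV/(1+r)^3
    = 41969.97270 + 42962.89289 + 43979.30346 + 1054503.75348 = 1183415.92254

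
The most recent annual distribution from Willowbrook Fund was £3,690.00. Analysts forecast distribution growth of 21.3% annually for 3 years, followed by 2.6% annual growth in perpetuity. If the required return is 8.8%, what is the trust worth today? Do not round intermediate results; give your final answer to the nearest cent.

£98435.00

D_1 = 4475.97000
D_2 = 5429.35161
D_3 = 6585.80350
Terminal value at year 3: TV = D_3×(1+g_2)/(r−g_2) = 6757.03439/0.062 = 108984.42571
P_0 = D_1/(1+r)^1 + D_2/(1+r)^2 + D_3/(1+r)^3 + TV/(1+r)^3
    = 4113.94301 + 4586.59272 + 5113.54501 + 84620.92220 = 98435.00293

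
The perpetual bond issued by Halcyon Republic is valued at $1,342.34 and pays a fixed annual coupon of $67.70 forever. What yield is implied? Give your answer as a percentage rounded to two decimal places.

P = C/r ⇒ r = C/P = $67.70/$1,342.34 = 0.050434

5.04%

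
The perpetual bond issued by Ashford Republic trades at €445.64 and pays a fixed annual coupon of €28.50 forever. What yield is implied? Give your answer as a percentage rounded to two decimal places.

P = C/r ⇒ r = C/P = €28.50/€445.64 = 0.063953

6.40%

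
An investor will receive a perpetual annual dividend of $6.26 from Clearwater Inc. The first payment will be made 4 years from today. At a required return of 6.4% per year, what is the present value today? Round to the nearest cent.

$81.20

Value at end of year 3: C / r = $6.26 / 0.064 = $97.8125
Discount to today: PV = $97.8125 / (1 + 0.064)^3 = $97.8125 / 1.204550 = $81.20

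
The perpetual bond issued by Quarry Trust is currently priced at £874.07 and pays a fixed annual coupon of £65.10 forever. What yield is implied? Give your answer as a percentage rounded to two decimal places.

7.45%

P = C/r ⇒ r = C/P = £65.10/£874.07 = 0.074479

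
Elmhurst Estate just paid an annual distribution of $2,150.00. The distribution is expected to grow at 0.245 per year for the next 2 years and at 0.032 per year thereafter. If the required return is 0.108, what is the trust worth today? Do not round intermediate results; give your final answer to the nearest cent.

$41991.10

D_1 = 2676.75000
D_2 = 3332.55375
Terminal value at year 2: TV = D_2×(1+g_2)/(r−g_2) = 3439.19547/0.076 = 45252.57197
P_0 = D_1/(1+r)^1 + D_2/(1+r)^2 + TV/(1+r)^2
    = 2415.83935 + 2714.54873 + 36860.71431 = 41991.10239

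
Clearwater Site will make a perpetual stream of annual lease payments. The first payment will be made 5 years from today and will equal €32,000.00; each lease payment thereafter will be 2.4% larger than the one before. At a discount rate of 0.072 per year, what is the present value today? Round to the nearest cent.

Value at end of year 4: C₁ / (r − g) = €32,000.00 / (0.072 − 0.024) = €666,666.6667
Discount to today: PV = €666,666.6667 / (1 + 0.072)^4 = €666,666.6667 / 1.320624 = €504,811.92

€504811.92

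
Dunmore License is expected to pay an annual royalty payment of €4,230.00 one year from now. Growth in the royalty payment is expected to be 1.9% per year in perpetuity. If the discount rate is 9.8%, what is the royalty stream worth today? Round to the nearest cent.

€53544.30

Growing perpetuity: P = D₁ / (r − g) = €4,230.0000 / (0.098 − 0.019) = €53,544.30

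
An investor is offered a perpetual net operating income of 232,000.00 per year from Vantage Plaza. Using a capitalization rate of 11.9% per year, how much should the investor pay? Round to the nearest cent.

Level perpetuity: PV = C / r = 232,000.00 / 0.119 = 1,949,579.83

1949579.83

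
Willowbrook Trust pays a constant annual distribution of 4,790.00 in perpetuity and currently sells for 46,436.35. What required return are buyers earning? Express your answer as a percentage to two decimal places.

P = C/r ⇒ r = C/P = 4,790.00/46,436.35 = 0.103152

10.32%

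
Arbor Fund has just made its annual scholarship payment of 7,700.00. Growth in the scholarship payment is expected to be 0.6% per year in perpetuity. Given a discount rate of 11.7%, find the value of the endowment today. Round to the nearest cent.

D₁ = D₀ × (1 + g) = 7,700.00 × 1.006 = 7,746.2000
Growing perpetuity: P = D₁ / (r − g) = 7,746.2000 / (0.117 − 0.006) = 69,785.59

69785.59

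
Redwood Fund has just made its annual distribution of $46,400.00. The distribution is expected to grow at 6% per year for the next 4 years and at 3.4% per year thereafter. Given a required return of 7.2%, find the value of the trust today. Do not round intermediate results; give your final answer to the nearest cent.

$1387441.48

D_1 = 49184.00000
D_2 = 52135.04000
D_3 = 55263.14240
D_4 = 58578.93094
Terminal value at year 4: TV = D_4×(1+g_2)/(r−g_2) = 60570.61460/0.038 = 1593963.54200
P_0 = D_1/(1+r)^1 + D_2/(1+r)^2 + D_3/(1+r)^3 + D_4/(1+r)^4 + TV/(1+r)^4
    = 45880.59701 + 45367.00824 + 44859.16860 + 44357.01373 + 1206977.68927 = 1387441.47685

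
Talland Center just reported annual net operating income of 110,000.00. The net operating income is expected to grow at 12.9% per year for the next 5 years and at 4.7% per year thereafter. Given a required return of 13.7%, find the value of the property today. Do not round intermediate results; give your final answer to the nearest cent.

D_1 = 124190.00000
D_2 = 140210.51000
D_3 = 158297.66579
D_4 = 178718.06468
D_5 = 201772.69502
Terminal value at year 5: TV = D_5×(1+g_2)/(r−g_2) = 211256.01169/0.09 = 2347289.01874
P_0 = D_1/(1+r)^1 + D_2/(1+r)^2 + D_3/(1+r)^3 + D_4/(1+r)^4 + D_5/(1+r)^5 + TV/(1+r)^5
    = 109226.03342 + 108457.51252 + 107694.39897 + 106936.65474 + 106184.24204 + 1235276.68243 = 1773775.52413

1773775.52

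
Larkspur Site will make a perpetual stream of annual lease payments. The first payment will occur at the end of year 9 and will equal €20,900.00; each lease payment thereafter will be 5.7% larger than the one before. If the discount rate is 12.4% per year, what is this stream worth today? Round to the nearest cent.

Value at end of year 8: C₁ / (r − g) = €20,900.00 / (0.124 − 0.057) = €311,940.2985
Discount to today: PV = €311,940.2985 / (1 + 0.124)^8 = €311,940.2985 / 2.547596 = €122,444.98

€122444.98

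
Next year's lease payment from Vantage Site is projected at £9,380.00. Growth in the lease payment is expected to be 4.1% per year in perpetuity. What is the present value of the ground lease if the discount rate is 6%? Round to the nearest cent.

Growing perpetuity: P = D₁ / (r − g) = £9,380.0000 / (0.06 − 0.041) = £493,684.21

£493684.21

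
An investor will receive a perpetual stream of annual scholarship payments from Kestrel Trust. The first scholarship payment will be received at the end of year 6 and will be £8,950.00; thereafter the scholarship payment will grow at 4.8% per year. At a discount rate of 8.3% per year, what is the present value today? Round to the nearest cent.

£171637.71

Value at end of year 5: C₁ / (r − g) = £8,950.00 / (0.083 − 0.048) = £255,714.2857
Discount to today: PV = £255,714.2857 / (1 + 0.083)^5 = £255,714.2857 / 1.489849 = £171,637.71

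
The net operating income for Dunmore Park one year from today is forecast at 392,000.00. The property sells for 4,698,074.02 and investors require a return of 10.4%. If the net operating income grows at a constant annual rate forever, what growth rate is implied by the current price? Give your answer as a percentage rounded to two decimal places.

P = D₁/(r−g) ⇒ g = r − D₁/P = 0.104 − 392,000.00/4,698,074.02 = 0.020562

2.06%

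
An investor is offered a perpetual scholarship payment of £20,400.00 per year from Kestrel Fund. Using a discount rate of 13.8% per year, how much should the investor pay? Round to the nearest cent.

Level perpetuity: PV = C / r = £20,400.00 / 0.138 = £147,826.09

£147826.09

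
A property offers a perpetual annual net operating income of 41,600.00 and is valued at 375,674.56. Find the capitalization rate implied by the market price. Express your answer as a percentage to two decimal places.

P = C/r ⇒ r = C/P = 41,600.00/375,674.56 = 0.110734

11.07%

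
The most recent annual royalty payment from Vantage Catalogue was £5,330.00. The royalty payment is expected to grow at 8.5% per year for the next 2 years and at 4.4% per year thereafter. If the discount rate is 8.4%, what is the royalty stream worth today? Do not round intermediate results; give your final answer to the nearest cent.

D_1 = 5783.05000
D_2 = 6274.60925
Terminal value at year 2: TV = D_2×(1+g_2)/(r−g_2) = 6550.69206/0.04 = 163767.30143
P_0 = D_1/(1+r)^1 + D_2/(1+r)^2 + TV/(1+r)^2
    = 5334.91697 + 5339.83848 + 139369.78444 = 150044.53990

£150044.54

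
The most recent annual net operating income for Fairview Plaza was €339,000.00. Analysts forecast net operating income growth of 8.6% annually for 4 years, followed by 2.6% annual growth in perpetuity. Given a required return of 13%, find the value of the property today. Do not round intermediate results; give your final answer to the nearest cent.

D_1 = 368154.00000
D_2 = 399815.24400
D_3 = 434199.35498
D_4 = 471540.49951
Terminal value at year 4: TV = D_4×(1+g_2)/(r−g_2) = 483800.55250/0.104 = 4651928.38942
P_0 = D_1/(1+r)^1 + D_2/(1+r)^2 + D_3/(1+r)^3 + D_4/(1+r)^4 + TV/(1+r)^4
    = 325800.00000 + 313113.98230 + 300921.93343 + 289204.61921 + 2853114.80106 = 4082155.33600

€4082155.34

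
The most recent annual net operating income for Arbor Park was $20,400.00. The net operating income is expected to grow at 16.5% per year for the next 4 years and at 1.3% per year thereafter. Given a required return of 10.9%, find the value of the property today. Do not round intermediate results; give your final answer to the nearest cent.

$354582.21

D_1 = 23766.00000
D_2 = 27687.39000
D_3 = 32255.80935
D_4 = 37578.01789
Terminal value at year 4: TV = D_4×(1+g_2)/(r−g_2) = 38066.53213/0.096 = 396526.37631
P_0 = D_1/(1+r)^1 + D_2/(1+r)^2 + D_3/(1+r)^3 + D_4/(1+r)^4 + TV/(1+r)^4
    = 21430.11722 + 22512.25119 + 23649.02852 + 24843.20850 + 262147.60637 = 354582.21181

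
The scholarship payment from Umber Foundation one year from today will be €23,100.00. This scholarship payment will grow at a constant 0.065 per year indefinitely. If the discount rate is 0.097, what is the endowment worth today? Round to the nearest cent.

Growing perpetuity: P = D₁ / (r − g) = €23,100.0000 / (0.097 − 0.065) = €721,875.00

€721875.00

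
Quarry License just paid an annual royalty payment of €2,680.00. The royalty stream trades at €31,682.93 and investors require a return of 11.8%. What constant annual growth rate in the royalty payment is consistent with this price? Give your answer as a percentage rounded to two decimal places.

P = D₀(1+g)/(r−g) ⇒ P(r−g) = D₀(1+g) ⇒ g(P+D₀) = P·r − D₀
g = (P·r − D₀)/(P + D₀) = (€31,682.93×0.118 − €2,680.00) / (€31,682.93 + €2,680.00) = 0.030806

3.08%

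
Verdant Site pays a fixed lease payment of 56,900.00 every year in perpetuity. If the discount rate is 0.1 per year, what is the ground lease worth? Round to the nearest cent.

Level perpetuity: PV = C / r = 56,900.00 / 0.1 = 569,000.00

569000.00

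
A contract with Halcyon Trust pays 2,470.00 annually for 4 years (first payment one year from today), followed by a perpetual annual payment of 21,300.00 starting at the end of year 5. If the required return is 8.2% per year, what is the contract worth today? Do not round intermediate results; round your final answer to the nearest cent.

PV of 4-year annuity: 2,470.00 × [1 − (1+0.082)^−4] / 0.082 = 8144.66533
Perpetuity value at year 4: 21,300.00 / 0.082 = 259756.09756
PV of perpetuity: 259756.09756 / (1+0.082)^4 = 189520.72451
Total PV = 8144.66533 + 189520.72451 = 197665.38984

197665.39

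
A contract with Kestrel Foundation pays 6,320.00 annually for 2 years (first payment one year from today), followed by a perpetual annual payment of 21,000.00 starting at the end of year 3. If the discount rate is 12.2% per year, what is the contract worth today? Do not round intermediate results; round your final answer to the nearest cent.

147386.25

PV of 2-year annuity: 6,320.00 × [1 − (1+0.122)^−2] / 0.122 = 10653.11816
Perpetuity value at year 2: 21,000.00 / 0.122 = 172131.14754
PV of perpetuity: 172131.14754 / (1+0.122)^2 = 136733.12834
Total PV = 10653.11816 + 136733.12834 = 147386.24650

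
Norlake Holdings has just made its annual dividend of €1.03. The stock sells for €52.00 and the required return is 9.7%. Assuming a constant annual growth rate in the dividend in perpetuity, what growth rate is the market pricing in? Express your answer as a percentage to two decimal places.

P = D₀(1+g)/(r−g) ⇒ P(r−g) = D₀(1+g) ⇒ g(P+D₀) = P·r − D₀
g = (P·r − D₀)/(P + D₀) = (€52.00×0.097 − €1.03) / (€52.00 + €1.03) = 0.075693

7.57%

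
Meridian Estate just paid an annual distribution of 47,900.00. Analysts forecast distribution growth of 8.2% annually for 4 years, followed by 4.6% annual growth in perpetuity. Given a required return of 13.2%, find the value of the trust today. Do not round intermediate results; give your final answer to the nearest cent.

657643.16

D_1 = 51827.80000
D_2 = 56077.67960
D_3 = 60676.04933
D_4 = 65651.48537
Terminal value at year 4: TV = D_4×(1+g_2)/(r−g_2) = 68671.45370/0.086 = 798505.27557
P_0 = D_1/(1+r)^1 + D_2/(1+r)^2 + D_3/(1+r)^3 + D_4/(1+r)^4 + TV/(1+r)^4
    = 45784.27562 + 43762.00196 + 41829.05134 + 39981.47840 + 486286.35362 = 657643.16094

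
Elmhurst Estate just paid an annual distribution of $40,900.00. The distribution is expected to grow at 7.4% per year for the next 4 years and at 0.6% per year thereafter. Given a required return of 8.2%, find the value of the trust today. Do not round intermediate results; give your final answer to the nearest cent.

$686150.35

D_1 = 43926.60000
D_2 = 47177.16840
D_3 = 50668.27886
D_4 = 54417.73150
Terminal value at year 4: TV = D_4×(1+g_2)/(r−g_2) = 54744.23789/0.076 = 720318.91956
P_0 = D_1/(1+r)^1 + D_2/(1+r)^2 + D_3/(1+r)^3 + D_4/(1+r)^4 + TV/(1+r)^4
    = 40597.59704 + 40297.42997 + 39999.48224 + 39703.73745 + 525552.10368 = 686150.35038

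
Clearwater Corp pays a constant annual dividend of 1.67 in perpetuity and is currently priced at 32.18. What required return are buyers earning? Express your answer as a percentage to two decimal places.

P = C/r ⇒ r = C/P = 1.67/32.18 = 0.051896

5.19%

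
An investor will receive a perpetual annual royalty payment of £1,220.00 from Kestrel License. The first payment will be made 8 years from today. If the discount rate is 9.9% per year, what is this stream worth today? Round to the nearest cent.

£6364.16

Value at end of year 7: C / r = £1,220.00 / 0.099 = £12,323.2323
Discount to today: PV = £12,323.2323 / (1 + 0.099)^7 = £12,323.2323 / 1.936350 = £6,364.16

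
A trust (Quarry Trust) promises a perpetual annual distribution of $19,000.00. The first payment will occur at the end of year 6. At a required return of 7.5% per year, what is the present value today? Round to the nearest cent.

$176461.52

Value at end of year 5: C / r = $19,000.00 / 0.075 = $253,333.3333
Discount to today: PV = $253,333.3333 / (1 + 0.075)^5 = $253,333.3333 / 1.435629 = $176,461.52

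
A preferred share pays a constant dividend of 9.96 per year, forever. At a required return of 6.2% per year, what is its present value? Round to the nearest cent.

Level perpetuity: PV = C / r = 9.96 / 0.062 = 160.65

160.65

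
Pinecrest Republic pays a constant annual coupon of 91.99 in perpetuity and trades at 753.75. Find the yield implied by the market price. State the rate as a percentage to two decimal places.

P = C/r ⇒ r = C/P = 91.99/753.75 = 0.122043

12.20%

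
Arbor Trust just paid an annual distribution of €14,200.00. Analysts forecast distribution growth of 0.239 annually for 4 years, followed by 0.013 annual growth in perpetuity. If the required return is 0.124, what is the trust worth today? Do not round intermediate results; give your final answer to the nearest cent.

D_1 = 17593.80000
D_2 = 21798.71820
D_3 = 27008.61185
D_4 = 33463.67008
Terminal value at year 4: TV = D_4×(1+g_2)/(r−g_2) = 33898.69779/0.111 = 305393.67381
P_0 = D_1/(1+r)^1 + D_2/(1+r)^2 + D_3/(1+r)^3 + D_4/(1+r)^4 + TV/(1+r)^4
    = 15652.84698 + 17254.33933 + 19019.68543 + 20965.64969 + 191335.16337 = 264227.68479

€264227.68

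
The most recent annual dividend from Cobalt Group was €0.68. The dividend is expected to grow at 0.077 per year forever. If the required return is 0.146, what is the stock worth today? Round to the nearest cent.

€10.61

D₁ = D₀ × (1 + g) = €0.68 × 1.077 = €0.7324
Growing perpetuity: P = D₁ / (r − g) = €0.7324 / (0.146 − 0.077) = €10.61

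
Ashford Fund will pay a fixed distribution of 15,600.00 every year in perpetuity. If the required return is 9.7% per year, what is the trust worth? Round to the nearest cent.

Level perpetuity: PV = C / r = 15,600.00 / 0.097 = 160,824.74

160824.74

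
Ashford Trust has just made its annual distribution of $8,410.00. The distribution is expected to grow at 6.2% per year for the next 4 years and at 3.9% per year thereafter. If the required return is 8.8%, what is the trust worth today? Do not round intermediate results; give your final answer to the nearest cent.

D_1 = 8931.42000
D_2 = 9485.16804
D_3 = 10073.24846
D_4 = 10697.78986
Terminal value at year 4: TV = D_4×(1+g_2)/(r−g_2) = 11115.00367/0.049 = 226836.80954
P_0 = D_1/(1+r)^1 + D_2/(1+r)^2 + D_3/(1+r)^3 + D_4/(1+r)^4 + TV/(1+r)^4
    = 8209.02574 + 8012.85416 + 7821.37052 + 7634.46277 + 161881.77171 = 193559.48489

$193559.48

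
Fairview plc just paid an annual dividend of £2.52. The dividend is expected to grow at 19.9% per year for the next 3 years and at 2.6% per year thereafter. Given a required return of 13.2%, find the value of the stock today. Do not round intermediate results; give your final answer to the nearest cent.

D_1 = 3.02148
D_2 = 3.62275
D_3 = 4.34368
Terminal value at year 3: TV = D_3×(1+g_2)/(r−g_2) = 4.45662/0.106 = 42.04357
P_0 = D_1/(1+r)^1 + D_2/(1+r)^2 + D_3/(1+r)^3 + TV/(1+r)^3
    = 2.66915 + 2.82713 + 2.99446 + 28.98413 = 37.47488

£37.47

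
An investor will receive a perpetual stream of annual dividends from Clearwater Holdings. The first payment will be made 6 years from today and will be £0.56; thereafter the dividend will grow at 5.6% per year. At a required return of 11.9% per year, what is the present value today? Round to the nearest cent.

£5.07

Value at end of year 5: C₁ / (r − g) = £0.56 / (0.119 − 0.056) = £8.8889
Discount to today: PV = £8.8889 / (1 + 0.119)^5 = £8.8889 / 1.754488 = £5.07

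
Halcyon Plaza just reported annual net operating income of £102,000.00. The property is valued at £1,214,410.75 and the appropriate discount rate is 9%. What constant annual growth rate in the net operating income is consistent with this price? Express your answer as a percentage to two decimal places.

0.55%

P = D₀(1+g)/(r−g) ⇒ P(r−g) = D₀(1+g) ⇒ g(P+D₀) = P·r − D₀
g = (P·r − D₀)/(P + D₀) = (£1,214,410.75×0.09 − £102,000.00) / (£1,214,410.75 + £102,000.00) = 0.005543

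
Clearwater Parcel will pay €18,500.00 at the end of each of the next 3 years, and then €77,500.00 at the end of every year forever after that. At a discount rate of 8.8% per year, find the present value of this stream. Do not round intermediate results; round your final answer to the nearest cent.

PV of 3-year annuity: €18,500.00 × [1 − (1+0.088)^−3] / 0.088 = 46996.37461
Perpetuity value at year 3: €77,500.00 / 0.088 = 880681.81818
PV of perpetuity: 880681.81818 / (1+0.088)^3 = 683805.11372
Total PV = 46996.37461 + 683805.11372 = 730801.48833

€730801.49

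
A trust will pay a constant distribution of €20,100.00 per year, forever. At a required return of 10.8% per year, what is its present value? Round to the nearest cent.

Level perpetuity: PV = C / r = €20,100.00 / 0.108 = €186,111.11

€186111.11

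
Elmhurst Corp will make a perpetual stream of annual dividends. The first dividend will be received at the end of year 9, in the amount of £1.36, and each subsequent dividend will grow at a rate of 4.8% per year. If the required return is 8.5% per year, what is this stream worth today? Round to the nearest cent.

Value at end of year 8: C₁ / (r − g) = £1.36 / (0.085 − 0.048) = £36.7568
Discount to today: PV = £36.7568 / (1 + 0.085)^8 = £36.7568 / 1.920604 = £19.14

£19.14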